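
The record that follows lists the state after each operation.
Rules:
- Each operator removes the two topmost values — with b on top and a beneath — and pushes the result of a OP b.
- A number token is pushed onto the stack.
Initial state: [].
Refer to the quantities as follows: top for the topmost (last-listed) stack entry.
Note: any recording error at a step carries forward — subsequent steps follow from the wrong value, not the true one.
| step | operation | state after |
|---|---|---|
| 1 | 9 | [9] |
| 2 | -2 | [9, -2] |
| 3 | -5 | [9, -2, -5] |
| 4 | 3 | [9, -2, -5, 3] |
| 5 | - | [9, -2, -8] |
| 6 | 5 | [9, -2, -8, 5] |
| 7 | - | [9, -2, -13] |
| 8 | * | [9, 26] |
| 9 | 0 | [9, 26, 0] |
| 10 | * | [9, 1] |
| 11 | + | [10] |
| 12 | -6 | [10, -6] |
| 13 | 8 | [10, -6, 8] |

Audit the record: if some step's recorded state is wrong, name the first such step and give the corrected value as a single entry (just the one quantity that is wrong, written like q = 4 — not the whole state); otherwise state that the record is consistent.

Recomputing the run from the initial state:
step 1: [9]
step 2: [9, -2]
step 3: [9, -2, -5]
step 4: [9, -2, -5, 3]
step 5: [9, -2, -8]
step 6: [9, -2, -8, 5]
step 7: [9, -2, -13]
step 8: [9, 26]
step 9: [9, 26, 0]
step 10: [9, 0]
step 11: [9]
step 12: [9, -6]
step 13: [9, -6, 8]
The first disagreement with the record is at step 10, where the value should be top = 0.

step 10, top = 0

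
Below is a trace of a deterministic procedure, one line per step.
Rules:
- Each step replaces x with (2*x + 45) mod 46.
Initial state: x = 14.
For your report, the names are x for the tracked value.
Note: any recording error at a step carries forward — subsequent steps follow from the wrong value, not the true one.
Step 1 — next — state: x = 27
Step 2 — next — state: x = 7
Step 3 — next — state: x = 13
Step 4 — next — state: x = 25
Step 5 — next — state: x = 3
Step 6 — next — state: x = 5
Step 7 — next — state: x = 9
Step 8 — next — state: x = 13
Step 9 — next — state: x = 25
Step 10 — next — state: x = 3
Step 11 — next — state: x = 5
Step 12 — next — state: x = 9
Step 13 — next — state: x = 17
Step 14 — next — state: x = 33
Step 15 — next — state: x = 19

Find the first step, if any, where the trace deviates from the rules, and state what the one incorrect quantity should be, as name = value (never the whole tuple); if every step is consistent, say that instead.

step 8, x = 17

1. x = (2*14 + 45) mod 46 = 27 (matches)
2. x = (2*27 + 45) mod 46 = 7 (consistent with the trace)
3. x = (2*7 + 45) mod 46 = 13 (agrees with the trace)
4. x = (2*13 + 45) mod 46 = 25 (matches)
5. x = (2*25 + 45) mod 46 = 3 (checks out)
6. x = (2*3 + 45) mod 46 = 5 (in agreement)
7. x = (2*5 + 45) mod 46 = 9 (agrees with the trace)
8. x = (2*9 + 45) mod 46 = 17 (a discrepancy with the trace)
Step 8 is the first one off; corrected, x = 17.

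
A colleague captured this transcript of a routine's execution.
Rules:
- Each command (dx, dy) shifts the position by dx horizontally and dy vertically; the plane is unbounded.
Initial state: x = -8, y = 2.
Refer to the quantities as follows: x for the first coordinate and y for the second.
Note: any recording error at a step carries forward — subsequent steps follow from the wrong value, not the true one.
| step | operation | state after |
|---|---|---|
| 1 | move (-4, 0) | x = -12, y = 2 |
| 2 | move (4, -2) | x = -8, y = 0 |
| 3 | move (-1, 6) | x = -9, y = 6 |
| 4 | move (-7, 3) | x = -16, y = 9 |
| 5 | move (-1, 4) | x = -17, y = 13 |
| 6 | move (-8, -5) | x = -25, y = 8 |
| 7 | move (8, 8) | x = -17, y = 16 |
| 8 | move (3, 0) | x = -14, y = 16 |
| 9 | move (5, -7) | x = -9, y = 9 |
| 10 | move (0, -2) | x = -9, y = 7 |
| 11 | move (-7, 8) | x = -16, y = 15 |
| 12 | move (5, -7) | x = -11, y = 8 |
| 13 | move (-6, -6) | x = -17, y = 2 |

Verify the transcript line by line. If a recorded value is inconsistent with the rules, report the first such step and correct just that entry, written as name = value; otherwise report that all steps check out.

step 1: x = -8 + (-4) = -12, y = 2 + (0) = 2 -> matches
step 2: x = -12 + (4) = -8, y = 2 + (-2) = 0 -> no discrepancy
step 3: x = -8 + (-1) = -9, y = 0 + (6) = 6 -> agrees with the transcript
step 4: x = -9 + (-7) = -16, y = 6 + (3) = 9 -> confirmed correct
step 5: x = -16 + (-1) = -17, y = 9 + (4) = 13 -> matches
step 6: x = -17 + (-8) = -25, y = 13 + (-5) = 8 -> no discrepancy
step 7: x = -25 + (8) = -17, y = 8 + (8) = 16 -> no discrepancy
step 8: x = -17 + (3) = -14, y = 16 + (0) = 16 -> consistent with the transcript
step 9: x = -14 + (5) = -9, y = 16 + (-7) = 9 -> checks out
step 10: x = -9 + (0) = -9, y = 9 + (-2) = 7 -> consistent with the transcript
step 11: x = -9 + (-7) = -16, y = 7 + (8) = 15 -> agrees with the transcript
step 12: x = -16 + (5) = -11, y = 15 + (-7) = 8 -> in agreement
step 13: x = -11 + (-6) = -17, y = 8 + (-6) = 2 -> no discrepancy
The recomputation confirms every line.

no error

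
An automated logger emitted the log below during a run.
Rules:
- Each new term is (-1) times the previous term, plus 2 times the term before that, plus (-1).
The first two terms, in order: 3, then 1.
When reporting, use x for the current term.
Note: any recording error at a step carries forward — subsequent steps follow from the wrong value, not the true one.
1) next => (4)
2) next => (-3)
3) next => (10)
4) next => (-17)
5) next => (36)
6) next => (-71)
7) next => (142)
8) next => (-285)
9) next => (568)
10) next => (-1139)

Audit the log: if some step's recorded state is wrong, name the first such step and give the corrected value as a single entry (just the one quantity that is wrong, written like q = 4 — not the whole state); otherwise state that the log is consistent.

1. x = -1*(1) + (2)*(3) + (-1) = 4 (matches)
2. x = -1*(4) + (2)*(1) + (-1) = -3 (matches)
3. x = -1*(-3) + (2)*(4) + (-1) = 10 (agrees with the log)
4. x = -1*(10) + (2)*(-3) + (-1) = -17 (checks out)
5. x = -1*(-17) + (2)*(10) + (-1) = 36 (consistent with the log)
6. x = -1*(36) + (2)*(-17) + (-1) = -71 (confirmed correct)
7. x = -1*(-71) + (2)*(36) + (-1) = 142 (same as recorded)
8. x = -1*(142) + (2)*(-71) + (-1) = -285 (no discrepancy)
9. x = -1*(-285) + (2)*(142) + (-1) = 568 (checks out)
10. x = -1*(568) + (2)*(-285) + (-1) = -1139 (checks out)
No step deviates from the rules.

no error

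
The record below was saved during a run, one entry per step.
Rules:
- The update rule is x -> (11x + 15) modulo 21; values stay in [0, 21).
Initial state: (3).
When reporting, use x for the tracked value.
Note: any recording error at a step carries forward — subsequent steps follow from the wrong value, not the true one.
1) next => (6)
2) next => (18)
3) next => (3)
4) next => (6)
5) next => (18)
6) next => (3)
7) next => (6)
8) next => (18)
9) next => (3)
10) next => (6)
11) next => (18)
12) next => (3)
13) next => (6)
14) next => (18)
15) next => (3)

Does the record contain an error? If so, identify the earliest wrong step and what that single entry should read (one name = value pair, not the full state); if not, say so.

Recomputing the run from the initial state:
step 1: x = 6
step 2: x = 18
step 3: x = 3
step 4: x = 6
step 5: x = 18
step 6: x = 3
step 7: x = 6
step 8: x = 18
step 9: x = 3
step 10: x = 6
step 11: x = 18
step 12: x = 3
step 13: x = 6
step 14: x = 18
step 15: x = 3
This matches the record at every step.

no error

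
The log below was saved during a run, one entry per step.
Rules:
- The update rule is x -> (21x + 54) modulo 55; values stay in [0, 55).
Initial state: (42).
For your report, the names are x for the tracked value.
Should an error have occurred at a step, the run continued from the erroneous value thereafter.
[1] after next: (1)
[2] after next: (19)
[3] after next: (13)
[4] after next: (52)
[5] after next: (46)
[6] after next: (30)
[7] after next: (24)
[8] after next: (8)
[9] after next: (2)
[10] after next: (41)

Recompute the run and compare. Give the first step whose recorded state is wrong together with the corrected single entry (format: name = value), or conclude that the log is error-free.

step 1: x = (21*42 + 54) mod 55 = 1 -> no discrepancy
step 2: x = (21*1 + 54) mod 55 = 20 -> the entry is off here
That makes step 2 the first incorrect line — x = 20 is what it should show.

step 2, x = 20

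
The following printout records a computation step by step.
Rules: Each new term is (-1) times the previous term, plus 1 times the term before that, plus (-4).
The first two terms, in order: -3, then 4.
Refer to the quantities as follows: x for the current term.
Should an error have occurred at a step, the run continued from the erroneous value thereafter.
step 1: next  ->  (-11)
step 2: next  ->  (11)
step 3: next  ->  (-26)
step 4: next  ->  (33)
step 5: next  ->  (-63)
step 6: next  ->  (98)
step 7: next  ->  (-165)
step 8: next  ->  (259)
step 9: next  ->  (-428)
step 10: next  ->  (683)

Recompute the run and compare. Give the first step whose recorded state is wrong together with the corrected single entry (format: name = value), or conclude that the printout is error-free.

1. x = -1*(4) + (1)*(-3) + (-4) = -11 (confirmed correct)
2. x = -1*(-11) + (1)*(4) + (-4) = 11 (same as recorded)
3. x = -1*(11) + (1)*(-11) + (-4) = -26 (consistent with the printout)
4. x = -1*(-26) + (1)*(11) + (-4) = 33 (checks out)
5. x = -1*(33) + (1)*(-26) + (-4) = -63 (matches)
6. x = -1*(-63) + (1)*(33) + (-4) = 92 (the printout has a different value)
Step 6 is the first one off; corrected, x = 92.

step 6, x = 92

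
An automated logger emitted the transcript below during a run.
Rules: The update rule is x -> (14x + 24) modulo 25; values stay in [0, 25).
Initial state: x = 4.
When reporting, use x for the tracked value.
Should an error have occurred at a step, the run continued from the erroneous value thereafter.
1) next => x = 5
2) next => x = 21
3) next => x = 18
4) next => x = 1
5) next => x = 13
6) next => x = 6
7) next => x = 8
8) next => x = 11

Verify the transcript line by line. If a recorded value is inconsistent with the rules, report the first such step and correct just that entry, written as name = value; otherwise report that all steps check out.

Recomputing the run from the initial state:
step 1: x = 5
step 2: x = 19
step 3: x = 15
step 4: x = 9
step 5: x = 0
step 6: x = 24
step 7: x = 10
step 8: x = 14
The first disagreement with the transcript is at step 2, where the value should be x = 19.

step 2, x = 19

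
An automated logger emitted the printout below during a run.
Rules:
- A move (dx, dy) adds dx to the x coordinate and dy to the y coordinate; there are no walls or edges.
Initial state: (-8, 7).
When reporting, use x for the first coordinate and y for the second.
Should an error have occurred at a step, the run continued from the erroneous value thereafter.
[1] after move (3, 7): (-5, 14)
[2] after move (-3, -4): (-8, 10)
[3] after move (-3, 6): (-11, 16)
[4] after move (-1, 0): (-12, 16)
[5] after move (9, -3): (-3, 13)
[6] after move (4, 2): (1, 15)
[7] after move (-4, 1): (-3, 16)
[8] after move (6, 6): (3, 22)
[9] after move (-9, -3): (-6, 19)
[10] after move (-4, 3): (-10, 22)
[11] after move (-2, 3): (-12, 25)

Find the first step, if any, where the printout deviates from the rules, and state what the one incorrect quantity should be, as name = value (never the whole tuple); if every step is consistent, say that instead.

1. x = -8 + (3) = -5, y = 7 + (7) = 14 (matches)
2. x = -5 + (-3) = -8, y = 14 + (-4) = 10 (matches)
3. x = -8 + (-3) = -11, y = 10 + (6) = 16 (verified)
4. x = -11 + (-1) = -12, y = 16 + (0) = 16 (same as recorded)
5. x = -12 + (9) = -3, y = 16 + (-3) = 13 (verified)
6. x = -3 + (4) = 1, y = 13 + (2) = 15 (matches)
7. x = 1 + (-4) = -3, y = 15 + (1) = 16 (same as recorded)
8. x = -3 + (6) = 3, y = 16 + (6) = 22 (confirmed correct)
9. x = 3 + (-9) = -6, y = 22 + (-3) = 19 (agrees with the printout)
10. x = -6 + (-4) = -10, y = 19 + (3) = 22 (matches)
11. x = -10 + (-2) = -12, y = 22 + (3) = 25 (checks out)
All entries verified; no error found.

no error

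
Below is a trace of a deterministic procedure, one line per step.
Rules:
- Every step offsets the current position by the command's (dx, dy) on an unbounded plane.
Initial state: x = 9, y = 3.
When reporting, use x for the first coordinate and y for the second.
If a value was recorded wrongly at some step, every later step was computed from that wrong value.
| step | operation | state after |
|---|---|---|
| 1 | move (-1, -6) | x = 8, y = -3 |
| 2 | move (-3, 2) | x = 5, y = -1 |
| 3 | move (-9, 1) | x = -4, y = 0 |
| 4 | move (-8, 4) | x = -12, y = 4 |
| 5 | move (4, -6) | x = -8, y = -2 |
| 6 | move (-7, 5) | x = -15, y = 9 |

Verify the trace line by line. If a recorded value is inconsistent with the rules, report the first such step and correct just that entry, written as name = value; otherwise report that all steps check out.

Step 1: x = 9 + (-1) = 8, y = 3 + (-6) = -3 — same as recorded.
Step 2: x = 8 + (-3) = 5, y = -3 + (2) = -1 — consistent with the trace.
Step 3: x = 5 + (-9) = -4, y = -1 + (1) = 0 — in agreement.
Step 4: x = -4 + (-8) = -12, y = 0 + (4) = 4 — confirmed correct.
Step 5: x = -12 + (4) = -8, y = 4 + (-6) = -2 — checks out.
Step 6: x = -8 + (-7) = -15, y = -2 + (5) = 3 — the entry is off here.
Conclusion: step 6 carries the first error; the entry should be y = 3.

step 6, y = 3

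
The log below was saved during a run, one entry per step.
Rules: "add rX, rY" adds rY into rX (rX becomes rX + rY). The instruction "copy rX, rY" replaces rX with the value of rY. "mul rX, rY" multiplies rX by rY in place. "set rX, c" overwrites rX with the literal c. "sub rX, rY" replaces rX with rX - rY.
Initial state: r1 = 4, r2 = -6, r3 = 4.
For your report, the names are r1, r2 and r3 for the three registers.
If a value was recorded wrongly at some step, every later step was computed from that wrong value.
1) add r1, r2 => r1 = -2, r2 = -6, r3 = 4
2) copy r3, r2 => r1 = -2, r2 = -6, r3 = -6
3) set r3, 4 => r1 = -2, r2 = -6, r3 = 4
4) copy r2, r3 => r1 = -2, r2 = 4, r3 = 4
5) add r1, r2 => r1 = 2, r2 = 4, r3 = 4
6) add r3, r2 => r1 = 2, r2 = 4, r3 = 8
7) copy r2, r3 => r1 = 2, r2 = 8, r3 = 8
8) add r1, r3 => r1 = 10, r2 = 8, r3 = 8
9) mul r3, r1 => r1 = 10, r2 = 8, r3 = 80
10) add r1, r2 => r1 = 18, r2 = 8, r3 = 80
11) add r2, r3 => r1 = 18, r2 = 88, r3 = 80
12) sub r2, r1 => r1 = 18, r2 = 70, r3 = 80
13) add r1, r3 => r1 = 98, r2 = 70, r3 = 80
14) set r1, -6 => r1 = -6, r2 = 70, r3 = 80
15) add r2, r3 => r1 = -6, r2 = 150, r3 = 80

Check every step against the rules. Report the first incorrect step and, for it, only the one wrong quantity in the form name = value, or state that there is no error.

Step 1: r1 = 4 + -6 = -2 — verified.
Step 2: r3 = -6 — checks out.
Step 3: r3 = 4 — in agreement.
Step 4: r2 = 4 — exactly as logged.
Step 5: r1 = -2 + 4 = 2 — no discrepancy.
Step 6: r3 = 4 + 4 = 8 — same as recorded.
Step 7: r2 = 8 — consistent with the log.
Step 8: r1 = 2 + 8 = 10 — same as recorded.
Step 9: r3 = 8 * 10 = 80 — consistent with the log.
Step 10: r1 = 10 + 8 = 18 — checks out.
Step 11: r2 = 8 + 80 = 88 — exactly as logged.
Step 12: r2 = 88 - 18 = 70 — matches.
Step 13: r1 = 18 + 80 = 98 — same as recorded.
Step 14: r1 = -6 — verified.
Step 15: r2 = 70 + 80 = 150 — exactly as logged.
All entries verified; no error found.

no error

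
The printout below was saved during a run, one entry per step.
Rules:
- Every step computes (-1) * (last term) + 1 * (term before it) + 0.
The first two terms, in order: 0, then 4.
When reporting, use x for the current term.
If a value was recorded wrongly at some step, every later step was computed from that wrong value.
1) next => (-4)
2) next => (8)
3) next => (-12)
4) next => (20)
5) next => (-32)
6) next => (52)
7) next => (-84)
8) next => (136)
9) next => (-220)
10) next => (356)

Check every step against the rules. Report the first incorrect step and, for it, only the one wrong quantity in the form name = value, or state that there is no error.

no error

1. x = -1*(4) + (1)*(0) + (0) = -4 (confirmed correct)
2. x = -1*(-4) + (1)*(4) + (0) = 8 (same as recorded)
3. x = -1*(8) + (1)*(-4) + (0) = -12 (same as recorded)
4. x = -1*(-12) + (1)*(8) + (0) = 20 (verified)
5. x = -1*(20) + (1)*(-12) + (0) = -32 (no discrepancy)
6. x = -1*(-32) + (1)*(20) + (0) = 52 (no discrepancy)
7. x = -1*(52) + (1)*(-32) + (0) = -84 (no discrepancy)
8. x = -1*(-84) + (1)*(52) + (0) = 136 (consistent with the printout)
9. x = -1*(136) + (1)*(-84) + (0) = -220 (same as recorded)
10. x = -1*(-220) + (1)*(136) + (0) = 356 (matches)
The recomputation confirms every line.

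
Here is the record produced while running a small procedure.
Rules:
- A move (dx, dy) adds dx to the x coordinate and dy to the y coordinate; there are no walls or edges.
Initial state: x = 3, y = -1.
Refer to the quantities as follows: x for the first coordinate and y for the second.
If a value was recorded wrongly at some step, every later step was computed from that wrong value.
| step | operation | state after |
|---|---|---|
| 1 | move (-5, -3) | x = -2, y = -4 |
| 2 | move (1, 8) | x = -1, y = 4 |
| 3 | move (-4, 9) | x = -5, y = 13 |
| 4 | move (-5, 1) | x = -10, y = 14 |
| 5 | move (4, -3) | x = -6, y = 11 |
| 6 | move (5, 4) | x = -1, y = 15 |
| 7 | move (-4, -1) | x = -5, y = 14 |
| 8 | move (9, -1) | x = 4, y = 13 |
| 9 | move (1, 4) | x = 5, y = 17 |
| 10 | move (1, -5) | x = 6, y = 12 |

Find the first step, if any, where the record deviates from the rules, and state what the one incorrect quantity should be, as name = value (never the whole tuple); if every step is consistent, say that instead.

Recomputing the run from the initial state:
step 1: x = -2, y = -4
step 2: x = -1, y = 4
step 3: x = -5, y = 13
step 4: x = -10, y = 14
step 5: x = -6, y = 11
step 6: x = -1, y = 15
step 7: x = -5, y = 14
step 8: x = 4, y = 13
step 9: x = 5, y = 17
step 10: x = 6, y = 12
This matches the record at every step.

no error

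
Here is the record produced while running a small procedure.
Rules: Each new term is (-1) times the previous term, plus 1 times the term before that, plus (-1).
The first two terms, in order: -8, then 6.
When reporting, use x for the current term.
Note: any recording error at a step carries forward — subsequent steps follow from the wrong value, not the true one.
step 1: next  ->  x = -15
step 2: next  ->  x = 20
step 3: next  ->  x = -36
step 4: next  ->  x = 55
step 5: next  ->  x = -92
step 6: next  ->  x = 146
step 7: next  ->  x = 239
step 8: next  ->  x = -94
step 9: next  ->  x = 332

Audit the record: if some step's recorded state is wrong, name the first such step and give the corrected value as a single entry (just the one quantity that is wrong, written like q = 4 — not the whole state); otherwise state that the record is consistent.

step 7, x = -239

step 1: x = -1*(6) + (1)*(-8) + (-1) = -15 -> same as recorded
step 2: x = -1*(-15) + (1)*(6) + (-1) = 20 -> same as recorded
step 3: x = -1*(20) + (1)*(-15) + (-1) = -36 -> agrees with the record
step 4: x = -1*(-36) + (1)*(20) + (-1) = 55 -> consistent with the record
step 5: x = -1*(55) + (1)*(-36) + (-1) = -92 -> verified
step 6: x = -1*(-92) + (1)*(55) + (-1) = 146 -> consistent with the record
step 7: x = -1*(146) + (1)*(-92) + (-1) = -239 -> not what was recorded
First incorrect step: 7; the correct value is x = -239.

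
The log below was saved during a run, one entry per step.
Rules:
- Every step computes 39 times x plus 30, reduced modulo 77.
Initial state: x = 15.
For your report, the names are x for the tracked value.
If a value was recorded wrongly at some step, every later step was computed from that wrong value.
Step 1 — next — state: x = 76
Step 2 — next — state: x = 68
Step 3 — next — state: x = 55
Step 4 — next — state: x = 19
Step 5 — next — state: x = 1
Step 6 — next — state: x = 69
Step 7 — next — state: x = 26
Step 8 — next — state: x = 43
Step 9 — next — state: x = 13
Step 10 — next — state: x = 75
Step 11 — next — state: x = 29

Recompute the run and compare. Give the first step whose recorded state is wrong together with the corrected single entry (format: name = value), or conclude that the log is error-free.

Step 1: x = (39*15 + 30) mod 77 = 76 — no discrepancy.
Step 2: x = (39*76 + 30) mod 77 = 68 — consistent with the log.
Step 3: x = (39*68 + 30) mod 77 = 64 — the log has a different value.
The earliest wrong entry is at step 3: it should read x = 64.

step 3, x = 64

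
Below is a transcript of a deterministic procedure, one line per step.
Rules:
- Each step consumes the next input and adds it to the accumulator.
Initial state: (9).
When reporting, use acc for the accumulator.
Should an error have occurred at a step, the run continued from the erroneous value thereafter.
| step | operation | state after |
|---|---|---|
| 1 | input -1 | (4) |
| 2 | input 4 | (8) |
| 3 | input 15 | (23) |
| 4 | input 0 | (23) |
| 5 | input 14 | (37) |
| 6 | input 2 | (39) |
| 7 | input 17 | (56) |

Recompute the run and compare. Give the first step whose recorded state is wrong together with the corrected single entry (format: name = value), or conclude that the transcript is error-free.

Recomputing the run from the initial state:
step 1: acc = 8
step 2: acc = 12
step 3: acc = 27
step 4: acc = 27
step 5: acc = 41
step 6: acc = 43
step 7: acc = 60
The first disagreement with the transcript is at step 1, where the value should be acc = 8.

step 1, acc = 8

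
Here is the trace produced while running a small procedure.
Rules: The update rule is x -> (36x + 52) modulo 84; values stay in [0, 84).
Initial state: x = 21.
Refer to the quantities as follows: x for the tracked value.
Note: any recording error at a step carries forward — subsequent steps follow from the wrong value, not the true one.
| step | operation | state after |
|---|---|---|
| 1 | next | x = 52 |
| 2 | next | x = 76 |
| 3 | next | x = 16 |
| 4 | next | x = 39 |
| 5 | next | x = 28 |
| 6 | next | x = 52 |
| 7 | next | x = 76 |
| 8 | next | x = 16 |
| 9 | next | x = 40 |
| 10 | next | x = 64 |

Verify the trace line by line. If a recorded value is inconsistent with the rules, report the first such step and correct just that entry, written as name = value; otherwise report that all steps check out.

Step 1: x = (36*21 + 52) mod 84 = 52 — agrees with the trace.
Step 2: x = (36*52 + 52) mod 84 = 76 — same as recorded.
Step 3: x = (36*76 + 52) mod 84 = 16 — in agreement.
Step 4: x = (36*16 + 52) mod 84 = 40 — the trace has a different value.
First incorrect step: 4; the correct value is x = 40.

step 4, x = 40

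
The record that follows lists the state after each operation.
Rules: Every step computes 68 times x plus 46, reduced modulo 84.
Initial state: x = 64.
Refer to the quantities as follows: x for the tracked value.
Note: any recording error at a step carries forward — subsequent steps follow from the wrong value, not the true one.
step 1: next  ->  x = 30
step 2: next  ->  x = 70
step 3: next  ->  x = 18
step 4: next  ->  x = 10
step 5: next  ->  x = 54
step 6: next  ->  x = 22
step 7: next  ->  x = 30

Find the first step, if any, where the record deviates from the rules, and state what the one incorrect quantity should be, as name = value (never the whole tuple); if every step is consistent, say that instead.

Step 1: x = (68*64 + 46) mod 84 = 30 — exactly as logged.
Step 2: x = (68*30 + 46) mod 84 = 70 — matches.
Step 3: x = (68*70 + 46) mod 84 = 18 — in agreement.
Step 4: x = (68*18 + 46) mod 84 = 10 — same as recorded.
Step 5: x = (68*10 + 46) mod 84 = 54 — confirmed correct.
Step 6: x = (68*54 + 46) mod 84 = 22 — confirmed correct.
Step 7: x = (68*22 + 46) mod 84 = 30 — checks out.
No step deviates from the rules.

no error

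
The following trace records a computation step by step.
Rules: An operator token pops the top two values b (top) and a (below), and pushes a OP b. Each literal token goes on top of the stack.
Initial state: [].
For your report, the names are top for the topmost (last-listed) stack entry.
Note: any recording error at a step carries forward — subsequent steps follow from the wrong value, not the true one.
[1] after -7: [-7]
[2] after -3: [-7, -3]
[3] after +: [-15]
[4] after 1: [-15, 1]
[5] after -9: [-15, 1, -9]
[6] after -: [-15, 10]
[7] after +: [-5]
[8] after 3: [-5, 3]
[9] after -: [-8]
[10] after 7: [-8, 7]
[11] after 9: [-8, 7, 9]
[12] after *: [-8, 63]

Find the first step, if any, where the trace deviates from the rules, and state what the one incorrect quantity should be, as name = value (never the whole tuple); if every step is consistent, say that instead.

step 3, top = -10

1. push -7: top = -7 (same as recorded)
2. push -3: top = -3 (consistent with the trace)
3. -7 + -3 = -10 (the recorded entry deviates here)
The earliest wrong entry is at step 3: it should read top = -10.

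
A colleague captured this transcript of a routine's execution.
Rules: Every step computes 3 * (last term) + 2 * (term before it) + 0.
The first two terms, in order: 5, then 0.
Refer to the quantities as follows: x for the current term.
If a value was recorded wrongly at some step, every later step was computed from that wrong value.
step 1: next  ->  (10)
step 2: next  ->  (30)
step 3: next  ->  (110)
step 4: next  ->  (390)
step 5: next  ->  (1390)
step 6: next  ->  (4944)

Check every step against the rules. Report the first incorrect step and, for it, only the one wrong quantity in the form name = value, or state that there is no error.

step 6, x = 4950

step 1: x = 3*(0) + (2)*(5) + (0) = 10 -> in agreement
step 2: x = 3*(10) + (2)*(0) + (0) = 30 -> exactly as logged
step 3: x = 3*(30) + (2)*(10) + (0) = 110 -> agrees with the transcript
step 4: x = 3*(110) + (2)*(30) + (0) = 390 -> confirmed correct
step 5: x = 3*(390) + (2)*(110) + (0) = 1390 -> consistent with the transcript
step 6: x = 3*(1390) + (2)*(390) + (0) = 4950 -> first mismatch against the transcript
The earliest wrong entry is at step 6: it should read x = 4950.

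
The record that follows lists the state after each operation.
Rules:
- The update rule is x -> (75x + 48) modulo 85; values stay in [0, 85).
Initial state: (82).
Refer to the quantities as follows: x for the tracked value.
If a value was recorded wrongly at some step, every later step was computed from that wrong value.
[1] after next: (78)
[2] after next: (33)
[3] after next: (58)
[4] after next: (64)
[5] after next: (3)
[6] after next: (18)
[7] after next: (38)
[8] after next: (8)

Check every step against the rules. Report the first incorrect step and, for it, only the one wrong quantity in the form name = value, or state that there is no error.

step 4, x = 63

step 1: x = (75*82 + 48) mod 85 = 78 -> confirmed correct
step 2: x = (75*78 + 48) mod 85 = 33 -> consistent with the record
step 3: x = (75*33 + 48) mod 85 = 58 -> checks out
step 4: x = (75*58 + 48) mod 85 = 63 -> the recorded entry deviates here
The audit stops at step 4: the recorded entry is wrong and should be x = 63.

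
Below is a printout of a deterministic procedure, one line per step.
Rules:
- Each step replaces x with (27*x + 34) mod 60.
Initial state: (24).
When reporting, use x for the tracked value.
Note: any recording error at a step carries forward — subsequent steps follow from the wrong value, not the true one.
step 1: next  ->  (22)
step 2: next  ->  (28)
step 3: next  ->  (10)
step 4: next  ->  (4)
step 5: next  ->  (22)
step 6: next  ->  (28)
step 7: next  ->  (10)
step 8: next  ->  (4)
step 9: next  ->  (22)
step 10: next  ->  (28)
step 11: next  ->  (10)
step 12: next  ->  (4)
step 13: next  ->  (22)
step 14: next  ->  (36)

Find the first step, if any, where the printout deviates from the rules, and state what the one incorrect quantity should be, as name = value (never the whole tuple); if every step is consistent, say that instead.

step 14, x = 28

1. x = (27*24 + 34) mod 60 = 22 (no discrepancy)
2. x = (27*22 + 34) mod 60 = 28 (no discrepancy)
3. x = (27*28 + 34) mod 60 = 10 (matches)
4. x = (27*10 + 34) mod 60 = 4 (consistent with the printout)
5. x = (27*4 + 34) mod 60 = 22 (checks out)
6. x = (27*22 + 34) mod 60 = 28 (verified)
7. x = (27*28 + 34) mod 60 = 10 (in agreement)
8. x = (27*10 + 34) mod 60 = 4 (agrees with the printout)
9. x = (27*4 + 34) mod 60 = 22 (no discrepancy)
10. x = (27*22 + 34) mod 60 = 28 (checks out)
11. x = (27*28 + 34) mod 60 = 10 (exactly as logged)
12. x = (27*10 + 34) mod 60 = 4 (agrees with the printout)
13. x = (27*4 + 34) mod 60 = 22 (confirmed correct)
14. x = (27*22 + 34) mod 60 = 28 (the recorded entry deviates here)
Step 14 is the first one off; corrected, x = 28.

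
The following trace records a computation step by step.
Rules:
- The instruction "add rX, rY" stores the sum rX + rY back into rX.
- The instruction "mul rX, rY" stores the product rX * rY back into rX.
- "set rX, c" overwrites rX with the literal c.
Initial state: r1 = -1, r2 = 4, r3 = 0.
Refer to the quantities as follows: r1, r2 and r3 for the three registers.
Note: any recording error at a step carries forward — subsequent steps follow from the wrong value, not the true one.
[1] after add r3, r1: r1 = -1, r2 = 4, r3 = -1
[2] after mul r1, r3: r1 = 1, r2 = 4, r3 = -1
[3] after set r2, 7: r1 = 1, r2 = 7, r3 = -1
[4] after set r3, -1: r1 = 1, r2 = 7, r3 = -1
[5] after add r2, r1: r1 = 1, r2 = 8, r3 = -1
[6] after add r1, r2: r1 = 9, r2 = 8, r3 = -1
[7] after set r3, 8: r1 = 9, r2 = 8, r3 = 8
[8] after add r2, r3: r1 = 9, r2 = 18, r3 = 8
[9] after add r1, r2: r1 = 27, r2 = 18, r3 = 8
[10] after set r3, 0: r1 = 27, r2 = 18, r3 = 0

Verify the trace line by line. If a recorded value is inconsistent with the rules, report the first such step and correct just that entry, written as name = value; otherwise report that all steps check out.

step 8, r2 = 16

Recomputing the run from the initial state:
step 1: r1 = -1, r2 = 4, r3 = -1
step 2: r1 = 1, r2 = 4, r3 = -1
step 3: r1 = 1, r2 = 7, r3 = -1
step 4: r1 = 1, r2 = 7, r3 = -1
step 5: r1 = 1, r2 = 8, r3 = -1
step 6: r1 = 9, r2 = 8, r3 = -1
step 7: r1 = 9, r2 = 8, r3 = 8
step 8: r1 = 9, r2 = 16, r3 = 8
step 9: r1 = 25, r2 = 16, r3 = 8
step 10: r1 = 25, r2 = 16, r3 = 0
The first disagreement with the trace is at step 8, where the value should be r2 = 16.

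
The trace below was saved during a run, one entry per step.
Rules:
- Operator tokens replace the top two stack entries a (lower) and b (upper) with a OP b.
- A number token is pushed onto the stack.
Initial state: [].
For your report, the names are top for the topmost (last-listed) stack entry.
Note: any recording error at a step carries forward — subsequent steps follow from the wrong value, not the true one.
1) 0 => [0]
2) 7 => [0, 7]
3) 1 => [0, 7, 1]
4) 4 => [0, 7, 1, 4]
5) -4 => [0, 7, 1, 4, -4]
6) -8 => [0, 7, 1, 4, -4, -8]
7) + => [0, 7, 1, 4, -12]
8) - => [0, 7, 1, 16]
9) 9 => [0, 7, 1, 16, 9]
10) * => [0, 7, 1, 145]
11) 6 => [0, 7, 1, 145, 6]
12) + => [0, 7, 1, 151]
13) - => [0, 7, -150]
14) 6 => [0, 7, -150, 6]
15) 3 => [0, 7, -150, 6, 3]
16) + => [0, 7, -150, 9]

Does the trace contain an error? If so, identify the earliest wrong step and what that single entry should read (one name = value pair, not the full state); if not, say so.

step 10, top = 144

Step 1: push 0: top = 0 — matches.
Step 2: push 7: top = 7 — consistent with the trace.
Step 3: push 1: top = 1 — same as recorded.
Step 4: push 4: top = 4 — exactly as logged.
Step 5: push -4: top = -4 — matches.
Step 6: push -8: top = -8 — same as recorded.
Step 7: -4 + -8 = -12 — in agreement.
Step 8: 4 - -12 = 16 — in agreement.
Step 9: push 9: top = 9 — matches.
Step 10: 16 * 9 = 144 — the trace disagrees here.
The audit stops at step 10: the recorded entry is wrong and should be top = 144.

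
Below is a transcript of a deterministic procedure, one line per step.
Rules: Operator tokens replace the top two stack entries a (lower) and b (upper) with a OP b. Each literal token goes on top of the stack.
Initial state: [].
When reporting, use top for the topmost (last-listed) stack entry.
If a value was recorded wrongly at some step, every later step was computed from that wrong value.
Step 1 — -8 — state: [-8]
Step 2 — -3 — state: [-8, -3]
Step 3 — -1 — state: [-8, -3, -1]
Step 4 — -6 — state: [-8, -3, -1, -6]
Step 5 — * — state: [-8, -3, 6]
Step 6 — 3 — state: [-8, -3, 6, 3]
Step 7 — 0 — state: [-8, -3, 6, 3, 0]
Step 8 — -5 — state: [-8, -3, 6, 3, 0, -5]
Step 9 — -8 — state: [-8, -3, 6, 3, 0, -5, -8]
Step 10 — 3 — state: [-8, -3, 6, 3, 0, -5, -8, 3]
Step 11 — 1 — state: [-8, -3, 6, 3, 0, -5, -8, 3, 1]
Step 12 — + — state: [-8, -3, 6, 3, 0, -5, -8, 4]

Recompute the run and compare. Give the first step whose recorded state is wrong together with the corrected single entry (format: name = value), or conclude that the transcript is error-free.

1. push -8: top = -8 (same as recorded)
2. push -3: top = -3 (matches)
3. push -1: top = -1 (confirmed correct)
4. push -6: top = -6 (agrees with the transcript)
5. -1 * -6 = 6 (no discrepancy)
6. push 3: top = 3 (verified)
7. push 0: top = 0 (consistent with the transcript)
8. push -5: top = -5 (consistent with the transcript)
9. push -8: top = -8 (in agreement)
10. push 3: top = 3 (verified)
11. push 1: top = 1 (exactly as logged)
12. 3 + 1 = 4 (same as recorded)
Each recorded entry agrees with the recomputation.

no error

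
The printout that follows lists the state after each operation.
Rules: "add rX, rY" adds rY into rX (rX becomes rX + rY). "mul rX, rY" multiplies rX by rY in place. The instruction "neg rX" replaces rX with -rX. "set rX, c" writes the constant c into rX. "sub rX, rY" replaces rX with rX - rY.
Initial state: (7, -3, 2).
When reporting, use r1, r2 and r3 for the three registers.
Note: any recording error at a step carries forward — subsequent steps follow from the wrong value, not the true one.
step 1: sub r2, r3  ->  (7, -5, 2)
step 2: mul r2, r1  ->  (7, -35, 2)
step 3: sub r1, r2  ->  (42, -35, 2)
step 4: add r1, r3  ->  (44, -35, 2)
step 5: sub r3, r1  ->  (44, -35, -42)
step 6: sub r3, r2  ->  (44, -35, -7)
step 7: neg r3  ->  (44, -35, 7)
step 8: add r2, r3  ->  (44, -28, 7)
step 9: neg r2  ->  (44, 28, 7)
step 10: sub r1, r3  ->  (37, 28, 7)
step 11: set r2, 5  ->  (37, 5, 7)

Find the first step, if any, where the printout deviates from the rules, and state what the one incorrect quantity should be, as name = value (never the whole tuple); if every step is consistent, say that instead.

1. r2 = -3 - 2 = -5 (agrees with the printout)
2. r2 = -5 * 7 = -35 (no discrepancy)
3. r1 = 7 - -35 = 42 (checks out)
4. r1 = 42 + 2 = 44 (no discrepancy)
5. r3 = 2 - 44 = -42 (consistent with the printout)
6. r3 = -42 - -35 = -7 (no discrepancy)
7. r3 = -(-7) = 7 (no discrepancy)
8. r2 = -35 + 7 = -28 (no discrepancy)
9. r2 = -(-28) = 28 (no discrepancy)
10. r1 = 44 - 7 = 37 (agrees with the printout)
11. r2 = 5 (agrees with the printout)
All entries verified; no error found.

no error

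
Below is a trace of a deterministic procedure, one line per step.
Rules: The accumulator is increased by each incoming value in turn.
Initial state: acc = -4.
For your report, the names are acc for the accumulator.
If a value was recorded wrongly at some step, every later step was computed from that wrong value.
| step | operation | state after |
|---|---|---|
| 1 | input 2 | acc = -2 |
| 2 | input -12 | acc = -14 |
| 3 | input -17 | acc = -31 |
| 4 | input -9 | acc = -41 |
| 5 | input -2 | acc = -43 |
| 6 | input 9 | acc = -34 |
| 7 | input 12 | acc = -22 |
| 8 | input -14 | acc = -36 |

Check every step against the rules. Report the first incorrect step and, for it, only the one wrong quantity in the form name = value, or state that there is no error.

1. acc = -4 + 2 = -2 (consistent with the trace)
2. acc = -2 + -12 = -14 (consistent with the trace)
3. acc = -14 + -17 = -31 (checks out)
4. acc = -31 + -9 = -40 (the entry is off here)
Conclusion: step 4 carries the first error; the entry should be acc = -40.

step 4, acc = -40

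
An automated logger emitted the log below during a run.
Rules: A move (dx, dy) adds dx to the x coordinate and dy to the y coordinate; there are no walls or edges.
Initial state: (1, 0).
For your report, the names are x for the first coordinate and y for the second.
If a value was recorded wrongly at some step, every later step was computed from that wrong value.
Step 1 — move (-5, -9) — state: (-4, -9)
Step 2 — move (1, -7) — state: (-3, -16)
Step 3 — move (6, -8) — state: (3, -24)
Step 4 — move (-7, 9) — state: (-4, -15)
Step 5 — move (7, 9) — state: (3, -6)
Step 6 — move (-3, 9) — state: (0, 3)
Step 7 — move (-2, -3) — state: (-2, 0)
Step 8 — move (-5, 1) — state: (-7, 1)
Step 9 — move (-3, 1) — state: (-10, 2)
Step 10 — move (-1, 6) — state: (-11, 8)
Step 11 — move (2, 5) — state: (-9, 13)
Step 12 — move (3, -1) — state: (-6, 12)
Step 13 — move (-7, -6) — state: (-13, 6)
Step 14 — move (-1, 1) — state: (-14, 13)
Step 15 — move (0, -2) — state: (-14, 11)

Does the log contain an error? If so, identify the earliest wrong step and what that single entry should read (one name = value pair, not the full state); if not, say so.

step 14, y = 7

Step 1: x = 1 + (-5) = -4, y = 0 + (-9) = -9 — consistent with the log.
Step 2: x = -4 + (1) = -3, y = -9 + (-7) = -16 — checks out.
Step 3: x = -3 + (6) = 3, y = -16 + (-8) = -24 — no discrepancy.
Step 4: x = 3 + (-7) = -4, y = -24 + (9) = -15 — matches.
Step 5: x = -4 + (7) = 3, y = -15 + (9) = -6 — in agreement.
Step 6: x = 3 + (-3) = 0, y = -6 + (9) = 3 — in agreement.
Step 7: x = 0 + (-2) = -2, y = 3 + (-3) = 0 — confirmed correct.
Step 8: x = -2 + (-5) = -7, y = 0 + (1) = 1 — same as recorded.
Step 9: x = -7 + (-3) = -10, y = 1 + (1) = 2 — agrees with the log.
Step 10: x = -10 + (-1) = -11, y = 2 + (6) = 8 — no discrepancy.
Step 11: x = -11 + (2) = -9, y = 8 + (5) = 13 — same as recorded.
Step 12: x = -9 + (3) = -6, y = 13 + (-1) = 12 — same as recorded.
Step 13: x = -6 + (-7) = -13, y = 12 + (-6) = 6 — exactly as logged.
Step 14: x = -13 + (-1) = -14, y = 6 + (1) = 7 — the log has a different value.
Conclusion: step 14 carries the first error; the entry should be y = 7.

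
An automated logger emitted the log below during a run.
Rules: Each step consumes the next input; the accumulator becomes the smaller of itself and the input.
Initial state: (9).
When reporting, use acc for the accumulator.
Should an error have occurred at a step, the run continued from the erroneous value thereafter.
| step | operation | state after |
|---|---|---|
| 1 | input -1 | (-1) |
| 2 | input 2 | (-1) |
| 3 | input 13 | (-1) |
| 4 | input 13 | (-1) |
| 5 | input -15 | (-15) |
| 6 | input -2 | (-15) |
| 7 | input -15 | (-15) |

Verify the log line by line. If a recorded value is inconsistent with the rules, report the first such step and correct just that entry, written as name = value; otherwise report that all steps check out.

Recomputing the run from the initial state:
step 1: acc = -1
step 2: acc = -1
step 3: acc = -1
step 4: acc = -1
step 5: acc = -15
step 6: acc = -15
step 7: acc = -15
This matches the log at every step.

no error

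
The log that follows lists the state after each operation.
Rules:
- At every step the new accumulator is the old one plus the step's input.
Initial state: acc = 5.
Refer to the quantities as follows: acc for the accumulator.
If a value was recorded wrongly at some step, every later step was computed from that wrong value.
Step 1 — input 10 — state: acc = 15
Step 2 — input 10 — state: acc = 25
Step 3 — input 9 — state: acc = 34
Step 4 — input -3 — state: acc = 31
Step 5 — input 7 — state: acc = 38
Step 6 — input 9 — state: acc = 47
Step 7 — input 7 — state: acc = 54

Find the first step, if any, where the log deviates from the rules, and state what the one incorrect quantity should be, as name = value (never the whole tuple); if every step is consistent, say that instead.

1. acc = 5 + 10 = 15 (verified)
2. acc = 15 + 10 = 25 (checks out)
3. acc = 25 + 9 = 34 (same as recorded)
4. acc = 34 + -3 = 31 (verified)
5. acc = 31 + 7 = 38 (consistent with the log)
6. acc = 38 + 9 = 47 (matches)
7. acc = 47 + 7 = 54 (agrees with the log)
All steps check out; nothing to correct.

no error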